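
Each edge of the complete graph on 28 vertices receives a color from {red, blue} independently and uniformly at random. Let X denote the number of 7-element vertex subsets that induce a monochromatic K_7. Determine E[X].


Let X = Σ_S X_S over the C(28, 7) = 1184040 subsets S of size 7, where X_S = 1 if the K_7 on S is monochromatic.
For a fixed S, the K_7 on S has C(7, 2) = 21 edges. P[all 21 edges red] = (1/2)^21, and likewise for blue, so P[monochromatic] = 2·(1/2)^21 = 2^{1 − 21} = 1/1048576.
By linearity: E[X] = C(28, 7) · 2^{1 − 21} = 1184040 · 1/1048576 = 148005/131072.
Numerically: E[X] ≈ 1.129.

E[X] = C(28,7)·2^(1−C(7,2)) = 148005/131072 ≈ 1.129.


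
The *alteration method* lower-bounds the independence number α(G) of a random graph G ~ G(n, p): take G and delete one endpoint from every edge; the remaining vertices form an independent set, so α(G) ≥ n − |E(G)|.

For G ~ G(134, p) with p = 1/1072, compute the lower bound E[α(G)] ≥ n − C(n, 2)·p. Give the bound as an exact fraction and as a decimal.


E[|E(G)|] = C(134, 2)·p = 8911 · (1/1072) = 133/16.
E[α(G)] ≥ n − E[|E(G)|] = 134 − 133/16 = 2011/16.
Numerically: ≈ 125.688.
(This is only a lower bound; the true E[α(G)] may be larger.)

E[α(G)] ≥ 2011/16 ≈ 125.688.


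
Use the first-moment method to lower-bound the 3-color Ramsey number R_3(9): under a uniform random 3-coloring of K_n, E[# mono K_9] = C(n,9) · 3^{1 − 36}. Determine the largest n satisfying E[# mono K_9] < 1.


We need C(n, 9) · 3^{1 − 36} < 1, i.e. C(n, 9) < 3^{36 − 1} = 50031545098999707.
Check values of n near the boundary:
  n = 300: C(300, 9) = 48052241692154700; 48052241692154700 < 50031545098999707? YES
  n = 301: C(301, 9) = 49533303936090975; 49533303936090975 < 50031545098999707? YES
  n = 302: C(302, 9) = 51054804739588650; 51054804739588650 < 50031545098999707? NO
  n = 303: C(303, 9) = 52617706925494425; 52617706925494425 < 50031545098999707? NO
The largest n with C(n, 9) < 50031545098999707 is n = 301 (where E[X] = 16511101312030325/16677181699666569 ≈ 0.9900). Hence R_3(9) > 301, i.e. R_3(9) ≥ 302.

Largest n = 301; hence R_3(9) > 301.


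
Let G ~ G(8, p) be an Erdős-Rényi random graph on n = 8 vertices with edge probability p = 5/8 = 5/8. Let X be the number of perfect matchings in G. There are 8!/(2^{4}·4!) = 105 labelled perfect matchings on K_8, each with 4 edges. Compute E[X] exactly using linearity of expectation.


K_8 has 8!/(2^{4}·4!) = 105 labelled perfect matchings.
For each such perfect matching H, let X_H = 1 if all 4 edges of H are present in G. Then P[X_H = 1] = p^{4} = (5/8)^{4} = 625/4096.
Summing the indicators: E[X] = Σ_H E[X_H] = 105 · p^{4} = 105 · 625/4096 = 65625/4096.
Numerically: E[X] ≈ 16.02.

E[X] = 105 · (5/8)^{4} = 65625/4096 ≈ 16.02.


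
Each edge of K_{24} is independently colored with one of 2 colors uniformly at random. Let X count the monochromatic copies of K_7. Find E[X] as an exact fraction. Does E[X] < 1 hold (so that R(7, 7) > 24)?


E[X] = C(24, 7) · 2^{1 − 21} = 346104 · 2^{−20} = 346104/1048576.
As a reduced fraction: E[X] = 43263/131072 ≈ 0.3300705.
Is E[X] < 1? YES.
Since E[X] < 1, there exists a 2-coloring of K_{24} with no monochromatic K_7; hence R(7, 7) > 24.

E[X] = 43263/131072 ≈ 0.3300705; E[X] < 1, so R(7, 7) > 24.


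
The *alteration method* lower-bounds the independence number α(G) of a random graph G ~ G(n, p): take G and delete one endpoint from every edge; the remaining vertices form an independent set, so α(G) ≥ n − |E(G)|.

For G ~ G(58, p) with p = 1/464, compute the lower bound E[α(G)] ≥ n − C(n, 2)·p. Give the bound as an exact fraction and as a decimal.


E[|E(G)|] = C(58, 2)·p = 1653 · (1/464) = 57/16.
E[α(G)] ≥ n − E[|E(G)|] = 58 − 57/16 = 871/16.
Numerically: ≈ 54.437500.
(This is only a lower bound; the true E[α(G)] may be larger.)

E[α(G)] ≥ 871/16 ≈ 54.437500.


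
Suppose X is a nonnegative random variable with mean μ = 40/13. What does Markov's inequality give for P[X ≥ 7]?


μ = E[X] = 40/13, a = 7.
Markov: P[X ≥ 7] ≤ μ/a = (40/13)/7 = 40/91.
Numerically: ≈ 0.4396.
(Since a = 7 > μ = 3.0769, the bound 40/91 is < 1 and informative.)

P[X ≥ 7] ≤ 40/91 ≈ 0.4396.


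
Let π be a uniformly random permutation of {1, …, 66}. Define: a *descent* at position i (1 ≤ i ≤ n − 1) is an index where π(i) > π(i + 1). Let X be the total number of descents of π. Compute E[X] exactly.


Write X = Σ X_I over i = 1, …, 65, with X_I the indicator of one descent.
There are 65 indicators.
For each fixed i, the pair (π(i), π(i+1)) is a uniformly random ordered pair of distinct values from {1, …, 66}; by symmetry P[π(i) > π(i+1)] = 1/2.
By linearity: E[X] = 65 · (1/2) = (66 − 1) · (1/2) = 65/2 ≈ 32.500000.

E[X] = 65/2 = 32.500000.


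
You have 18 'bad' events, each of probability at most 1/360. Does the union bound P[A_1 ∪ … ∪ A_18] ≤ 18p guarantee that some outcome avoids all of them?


Union bound: P[∪_{i=1}^{18} A_i] ≤ Σ_i P[A_i] ≤ 18·p = 18·(1/360) = 1/20.
Numerically: 1/20 ≈ 0.050.
Is 1/20 < 1? YES.
Since P[∪ A_i] ≤ 1/20 < 1, the complement has P[∩ A_i^c] ≥ 1 − 1/20 = 19/20 > 0, so some outcome avoids every A_i.

18·p = 1/20 ≈ 0.050; existence CERTIFIED by the union bound.


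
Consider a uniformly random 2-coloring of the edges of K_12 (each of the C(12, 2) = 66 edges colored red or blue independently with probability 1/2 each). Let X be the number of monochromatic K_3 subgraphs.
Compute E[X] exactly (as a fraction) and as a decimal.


Let X = Σ_S X_S over the C(12, 3) = 220 subsets S of size 3, where X_S = 1 if the K_3 on S is monochromatic.
For a fixed S, the K_3 on S has C(3, 2) = 3 edges. P[all 3 edges red] = (1/2)^3, and likewise for blue, so P[monochromatic] = 2·(1/2)^3 = 2^{1 − 3} = 1/4.
By linearity: E[X] = C(12, 3) · 2^{1 − 3} = 220 · 1/4 = 55.
Numerically: E[X] ≈ 55.0000.

E[X] = C(12,3)·2^(1−C(3,2)) = 55 ≈ 55.0000.


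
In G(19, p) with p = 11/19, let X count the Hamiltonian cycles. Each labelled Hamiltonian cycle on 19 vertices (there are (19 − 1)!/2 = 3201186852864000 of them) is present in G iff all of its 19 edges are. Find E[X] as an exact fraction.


K_19 has (19 − 1)!/2 = 3201186852864000 labelled Hamiltonian cycles.
For each such Hamiltonian cycle H, let X_H = 1 if all 19 edges of H are present in G. Then P[X_H = 1] = p^{19} = (11/19)^{19} = 61159090448414546291/1978419655660313589123979.
By linearity: E[X] = Σ_H E[X_H] = 3201186852864000 · p^{19} = 3201186852864000 · 61159090448414546291/1978419655660313589123979 = 195781676276584883979724733927424000/1978419655660313589123979.
Numerically: E[X] ≈ 9.9e+10.

E[X] = 3201186852864000 · (11/19)^{19} = 195781676276584883979724733927424000/1978419655660313589123979 ≈ 9.9e+10.


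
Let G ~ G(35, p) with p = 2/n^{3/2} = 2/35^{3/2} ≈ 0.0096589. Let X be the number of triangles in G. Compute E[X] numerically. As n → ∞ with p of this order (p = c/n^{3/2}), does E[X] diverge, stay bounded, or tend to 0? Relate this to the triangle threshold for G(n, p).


Number of potential triangles: C(35, 3) = 6545.
Each occurs with probability p³ ≈ (0.0096589)³ ≈ 9.0112240e-07.
By linearity: E[X] = C(35, 3)·p³ ≈ 6545 · 9.0112240e-07 ≈ 0.00590.
Since α = 3/2 > 1, p = c/n^{3/2} = o(1/n) is below the triangle threshold p ~ 1/n. Asymptotically E[X] ~ (c³/6)·n^{3(1−α)} = (2³/6)·n^{-1.5} → 0, so by Markov's inequality G has no triangles w.h.p.

E[X] ≈ 0.00590; in regime p = Θ(1/n^{3/2}) E[X] tends to 0 (below the triangle threshold p ~ 1/n).


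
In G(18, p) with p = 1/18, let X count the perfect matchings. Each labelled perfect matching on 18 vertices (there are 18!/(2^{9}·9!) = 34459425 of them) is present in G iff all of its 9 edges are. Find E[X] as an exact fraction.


K_18 has 18!/(2^{9}·9!) = 34459425 labelled perfect matchings.
For each such perfect matching H, let X_H = 1 if all 9 edges of H are present in G. Then P[X_H = 1] = p^{9} = (1/18)^{9} = 1/198359290368.
By linearity: E[X] = Σ_H E[X_H] = 34459425 · p^{9} = 34459425 · 1/198359290368 = 425425/2448880128.
Numerically: E[X] ≈ 0.000173722.

E[X] = 34459425 · (1/18)^{9} = 425425/2448880128 ≈ 0.000173722.


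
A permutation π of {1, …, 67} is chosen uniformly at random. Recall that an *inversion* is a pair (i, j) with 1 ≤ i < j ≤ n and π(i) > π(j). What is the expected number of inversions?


Write X = Σ X_I over the C(67, 2) = 2211 pairs i < j, with X_I the indicator of one inversion.
There are 2211 indicators.
For each fixed pair i < j, the values π(i) and π(j) are two distinct elements of {1, …, 67} in uniformly random order; by symmetry P[π(i) > π(j)] = 1/2.
By linearity: E[X] = 2211 · (1/2) = C(67, 2) · (1/2) = 2211/2 = 2211/2 ≈ 1105.500.

E[X] = 2211/2 = 1105.500.


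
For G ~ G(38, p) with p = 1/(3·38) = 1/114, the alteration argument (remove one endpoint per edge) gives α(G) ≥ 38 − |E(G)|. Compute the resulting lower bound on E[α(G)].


E[|E(G)|] = C(38, 2)·p = 703 · (1/114) = 37/6.
E[α(G)] ≥ n − E[|E(G)|] = 38 − 37/6 = 191/6.
Numerically: ≈ 31.8333.
(This is only a lower bound; the true E[α(G)] may be larger.)

E[α(G)] ≥ 191/6 ≈ 31.8333.


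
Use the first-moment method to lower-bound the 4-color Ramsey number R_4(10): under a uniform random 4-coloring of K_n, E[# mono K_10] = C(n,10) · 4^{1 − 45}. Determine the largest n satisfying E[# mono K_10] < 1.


We need C(n, 10) · 4^{1 − 45} < 1, i.e. C(n, 10) < 4^{45 − 1} = 309485009821345068724781056.
Check values of n near the boundary:
  n = 2021: C(2021, 10) = 306347841644770462864800616; 306347841644770462864800616 < 309485009821345068724781056? YES
  n = 2022: C(2022, 10) = 307870445231474093395937796; 307870445231474093395937796 < 309485009821345068724781056? YES
  n = 2023: C(2023, 10) = 309399856285778485315440716; 309399856285778485315440716 < 309485009821345068724781056? YES
  n = 2024: C(2024, 10) = 310936101848269937576192656; 310936101848269937576192656 < 309485009821345068724781056? NO
  n = 2025: C(2025, 10) = 312479209053472269772600560; 312479209053472269772600560 < 309485009821345068724781056? NO
  n = 2026: C(2026, 10) = 314029205130126398094885285; 314029205130126398094885285 < 309485009821345068724781056? NO
The largest n with C(n, 10) < 309485009821345068724781056 is n = 2023 (where E[X] = 77349964071444621328860179/77371252455336267181195264 ≈ 0.9997). Hence R_4(10) > 2023, i.e. R_4(10) ≥ 2024.

Largest n = 2023; hence R_4(10) > 2023.


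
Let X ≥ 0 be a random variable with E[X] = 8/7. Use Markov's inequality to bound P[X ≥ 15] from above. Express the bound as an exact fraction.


μ = E[X] = 8/7, a = 15.
Markov: P[X ≥ 15] ≤ μ/a = (8/7)/15 = 8/105.
Numerically: ≈ 0.07619.
(Since a = 15 > μ = 1.14286, the bound 8/105 is < 1 and informative.)

P[X ≥ 15] ≤ 8/105 ≈ 0.07619.


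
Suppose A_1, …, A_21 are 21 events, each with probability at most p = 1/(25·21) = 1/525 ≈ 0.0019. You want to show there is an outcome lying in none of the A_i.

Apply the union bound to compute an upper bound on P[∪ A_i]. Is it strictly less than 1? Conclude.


Union bound: P[∪_{i=1}^{21} A_i] ≤ Σ_i P[A_i] ≤ 21·p = 21·(1/525) = 1/25.
Numerically: 1/25 ≈ 0.0400.
Is 1/25 < 1? YES.
Since P[∪ A_i] ≤ 1/25 < 1, the complement has P[∩ A_i^c] ≥ 1 − 1/25 = 24/25 > 0, so some outcome avoids every A_i.

21·p = 1/25 ≈ 0.0400; existence CERTIFIED by the union bound.


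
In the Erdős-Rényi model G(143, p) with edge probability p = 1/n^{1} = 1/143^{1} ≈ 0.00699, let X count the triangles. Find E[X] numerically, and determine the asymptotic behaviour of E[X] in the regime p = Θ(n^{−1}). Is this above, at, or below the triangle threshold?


Number of potential triangles: C(143, 3) = 477191.
Each occurs with probability p³ ≈ (0.00699)³ ≈ 3.41973e-07.
By linearity: E[X] = C(143, 3)·p³ ≈ 477191 · 3.41973e-07 ≈ 0.163.
Here α = 1, so p = 1/n is exactly at the triangle threshold p ~ 1/n. Asymptotically E[X] → c³/6 = 1³/6 = 1/6 ≈ 0.167, a bounded constant. In this regime the triangle count is asymptotically Poisson(c³/6).

E[X] ≈ 0.163; in regime p = Θ(1/n^{1}) E[X] stays bounded (at the triangle threshold p ~ 1/n).


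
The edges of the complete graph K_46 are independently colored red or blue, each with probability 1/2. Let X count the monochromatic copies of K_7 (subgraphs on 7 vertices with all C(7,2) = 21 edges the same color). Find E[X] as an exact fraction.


Let X = Σ_S X_S over the C(46, 7) = 53524680 subsets S of size 7, where X_S = 1 if the K_7 on S is monochromatic.
For a fixed S, the K_7 on S has C(7, 2) = 21 edges. P[all 21 edges red] = (1/2)^21, and likewise for blue, so P[monochromatic] = 2·(1/2)^21 = 2^{1 − 21} = 1/1048576.
Summing: E[X] = C(46, 7) · 2^{1 − 21} = 53524680 · 1/1048576 = 6690585/131072.
Numerically: E[X] ≈ 51.0451.

E[X] = C(46,7)·2^(1−C(7,2)) = 6690585/131072 ≈ 51.0451.


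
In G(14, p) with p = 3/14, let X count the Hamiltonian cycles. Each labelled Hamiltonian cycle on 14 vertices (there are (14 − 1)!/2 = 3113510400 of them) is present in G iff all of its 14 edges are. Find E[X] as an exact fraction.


K_14 has (14 − 1)!/2 = 3113510400 labelled Hamiltonian cycles.
For each such Hamiltonian cycle H, let X_H = 1 if all 14 edges of H are present in G. Then P[X_H = 1] = p^{14} = (3/14)^{14} = 4782969/11112006825558016.
By linearity: E[X] = Σ_H E[X_H] = 3113510400 · p^{14} = 3113510400 · 4782969/11112006825558016 = 4155084744525/3100448333024.
Numerically: E[X] ≈ 1.34016.

E[X] = 3113510400 · (3/14)^{14} = 4155084744525/3100448333024 ≈ 1.34016.


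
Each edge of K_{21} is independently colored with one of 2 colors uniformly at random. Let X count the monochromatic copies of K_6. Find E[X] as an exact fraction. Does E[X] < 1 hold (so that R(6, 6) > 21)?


E[X] = C(21, 6) · 2^{1 − 15} = 54264 · 2^{−14} = 54264/16384.
As a reduced fraction: E[X] = 6783/2048 ≈ 3.31201.
Is E[X] < 1? NO.
Since E[X] ≥ 1, the first-moment bound is inconclusive at n = 21; it does NOT by itself certify R(6, 6) > 21.

E[X] = 6783/2048 ≈ 3.31201; E[X] ≥ 1; first-moment method inconclusive here.


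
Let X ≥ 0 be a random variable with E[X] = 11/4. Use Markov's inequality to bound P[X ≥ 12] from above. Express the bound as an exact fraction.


μ = E[X] = 11/4, a = 12.
Markov: P[X ≥ 12] ≤ μ/a = (11/4)/12 = 11/48.
Numerically: ≈ 0.229.
(Since a = 12 > μ = 2.750, the bound 11/48 is < 1 and informative.)

P[X ≥ 12] ≤ 11/48 ≈ 0.229.


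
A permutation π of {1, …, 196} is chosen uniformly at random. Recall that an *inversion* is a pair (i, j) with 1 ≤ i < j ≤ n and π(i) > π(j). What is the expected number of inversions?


Write X = Σ X_I over the C(196, 2) = 19110 pairs i < j, with X_I the indicator of one inversion.
There are 19110 indicators.
For each fixed pair i < j, the values π(i) and π(j) are two distinct elements of {1, …, 196} in uniformly random order; by symmetry P[π(i) > π(j)] = 1/2.
By linearity: E[X] = 19110 · (1/2) = C(196, 2) · (1/2) = 19110/2 = 9555 ≈ 9555.0000.

E[X] = 9555 = 9555.0000.


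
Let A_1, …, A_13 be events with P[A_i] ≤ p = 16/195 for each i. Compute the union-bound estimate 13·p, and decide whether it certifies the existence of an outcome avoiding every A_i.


Union bound: P[∪_{i=1}^{13} A_i] ≤ Σ_i P[A_i] ≤ 13·p = 13·(16/195) = 16/15.
Numerically: 16/15 ≈ 1.0667.
Is 16/15 < 1? NO.
Since the bound 16/15 is ≥ 1, the union bound is uninformative here; it does NOT by itself certify existence.

13·p = 16/15 ≈ 1.0667; existence NOT certified by the union bound.


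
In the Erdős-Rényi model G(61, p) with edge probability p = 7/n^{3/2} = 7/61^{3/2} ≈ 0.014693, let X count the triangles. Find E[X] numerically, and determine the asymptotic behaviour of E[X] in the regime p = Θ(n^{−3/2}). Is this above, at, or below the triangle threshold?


Number of potential triangles: C(61, 3) = 35990.
Each occurs with probability p³ ≈ (0.014693)³ ≈ 3.1718297e-06.
By linearity: E[X] = C(61, 3)·p³ ≈ 35990 · 3.1718297e-06 ≈ 0.11415.
Since α = 3/2 > 1, p = c/n^{3/2} = o(1/n) is below the triangle threshold p ~ 1/n. Asymptotically E[X] ~ (c³/6)·n^{3(1−α)} = (7³/6)·n^{-1.5} → 0, so by Markov's inequality G has no triangles w.h.p.

E[X] ≈ 0.11415; in regime p = Θ(1/n^{3/2}) E[X] tends to 0 (below the triangle threshold p ~ 1/n).


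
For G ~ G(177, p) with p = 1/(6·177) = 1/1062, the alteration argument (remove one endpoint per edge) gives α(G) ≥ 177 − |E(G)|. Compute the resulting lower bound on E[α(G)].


E[|E(G)|] = C(177, 2)·p = 15576 · (1/1062) = 44/3.
E[α(G)] ≥ n − E[|E(G)|] = 177 − 44/3 = 487/3.
Numerically: ≈ 162.3333.
(This is only a lower bound; the true E[α(G)] may be larger.)

E[α(G)] ≥ 487/3 ≈ 162.3333.


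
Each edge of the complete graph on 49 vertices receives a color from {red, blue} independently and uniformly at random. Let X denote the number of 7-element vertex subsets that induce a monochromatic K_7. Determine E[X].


Let X = Σ_S X_S over the C(49, 7) = 85900584 subsets S of size 7, where X_S = 1 if the K_7 on S is monochromatic.
For a fixed S, the K_7 on S has C(7, 2) = 21 edges. P[all 21 edges red] = (1/2)^21, and likewise for blue, so P[monochromatic] = 2·(1/2)^21 = 2^{1 − 21} = 1/1048576.
Summing: E[X] = C(49, 7) · 2^{1 − 21} = 85900584 · 1/1048576 = 10737573/131072.
Numerically: E[X] ≈ 81.9212.

E[X] = C(49,7)·2^(1−C(7,2)) = 10737573/131072 ≈ 81.9212.


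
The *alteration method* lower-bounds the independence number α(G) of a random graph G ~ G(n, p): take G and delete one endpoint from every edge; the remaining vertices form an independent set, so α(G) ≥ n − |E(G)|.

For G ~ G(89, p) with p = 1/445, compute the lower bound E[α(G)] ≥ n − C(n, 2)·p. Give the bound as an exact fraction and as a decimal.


E[|E(G)|] = C(89, 2)·p = 3916 · (1/445) = 44/5.
E[α(G)] ≥ n − E[|E(G)|] = 89 − 44/5 = 401/5.
Numerically: ≈ 80.200.
(This is only a lower bound; the true E[α(G)] may be larger.)

E[α(G)] ≥ 401/5 ≈ 80.200.


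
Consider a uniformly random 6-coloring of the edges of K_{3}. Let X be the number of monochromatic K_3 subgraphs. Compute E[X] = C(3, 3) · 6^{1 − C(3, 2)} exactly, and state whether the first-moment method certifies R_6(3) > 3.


E[X] = C(3, 3) · 6^{1 − 3} = 1 · 6^{−2} = 1/36.
As a reduced fraction: E[X] = 1/36 ≈ 0.02778.
Is E[X] < 1? YES.
Since E[X] < 1, there exists a 6-coloring of K_{3} with no monochromatic K_3; hence R_6(3) > 3.

E[X] = 1/36 ≈ 0.02778; E[X] < 1, so R_6(3) > 3.


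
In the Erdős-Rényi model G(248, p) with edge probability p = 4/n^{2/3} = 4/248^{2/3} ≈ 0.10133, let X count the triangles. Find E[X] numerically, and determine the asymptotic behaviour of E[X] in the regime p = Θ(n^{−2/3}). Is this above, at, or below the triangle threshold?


Number of potential triangles: C(248, 3) = 2511496.
Each occurs with probability p³ ≈ (0.10133)³ ≈ 1.0405827e-03.
By linearity: E[X] = C(248, 3)·p³ ≈ 2511496 · 1.0405827e-03 ≈ 2613.41935.
Since α = 2/3 < 1, p = c/n^{2/3} ≫ 1/n is above the triangle threshold p ~ 1/n. Asymptotically E[X] ~ (c³/6)·n^{3(1−α)} = (4³/6)·n^{1} → ∞; triangles are abundant w.h.p.

E[X] ≈ 2613.41935; in regime p = Θ(1/n^{2/3}) E[X] diverges (above the triangle threshold p ~ 1/n).


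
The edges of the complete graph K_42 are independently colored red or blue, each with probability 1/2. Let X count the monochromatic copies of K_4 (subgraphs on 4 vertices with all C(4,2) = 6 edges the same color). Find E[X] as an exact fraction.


Let X = Σ_S X_S over the C(42, 4) = 111930 subsets S of size 4, where X_S = 1 if the K_4 on S is monochromatic.
For a fixed S, the K_4 on S has C(4, 2) = 6 edges. P[all 6 edges red] = (1/2)^6, and likewise for blue, so P[monochromatic] = 2·(1/2)^6 = 2^{1 − 6} = 1/32.
By linearity of expectation: E[X] = C(42, 4) · 2^{1 − 6} = 111930 · 1/32 = 55965/16.
Numerically: E[X] ≈ 3497.812500.

E[X] = C(42,4)·2^(1−C(4,2)) = 55965/16 ≈ 3497.812500.


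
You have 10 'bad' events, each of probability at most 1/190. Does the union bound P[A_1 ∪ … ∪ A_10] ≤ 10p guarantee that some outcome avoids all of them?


Union bound: P[∪_{i=1}^{10} A_i] ≤ Σ_i P[A_i] ≤ 10·p = 10·(1/190) = 1/19.
Numerically: 1/19 ≈ 0.053.
Is 1/19 < 1? YES.
Since P[∪ A_i] ≤ 1/19 < 1, the complement has P[∩ A_i^c] ≥ 1 − 1/19 = 18/19 > 0, so some outcome avoids every A_i.

10·p = 1/19 ≈ 0.053; existence CERTIFIED by the union bound.


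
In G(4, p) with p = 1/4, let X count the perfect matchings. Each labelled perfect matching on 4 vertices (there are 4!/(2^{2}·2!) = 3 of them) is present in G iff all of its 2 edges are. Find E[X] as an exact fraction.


K_4 has 4!/(2^{2}·2!) = 3 labelled perfect matchings.
For each such perfect matching H, let X_H = 1 if all 2 edges of H are present in G. Then P[X_H = 1] = p^{2} = (1/4)^{2} = 1/16.
Summing the indicators: E[X] = Σ_H E[X_H] = 3 · p^{2} = 3 · 1/16 = 3/16.
Numerically: E[X] ≈ 0.188.

E[X] = 3 · (1/4)^{2} = 3/16 ≈ 0.188.


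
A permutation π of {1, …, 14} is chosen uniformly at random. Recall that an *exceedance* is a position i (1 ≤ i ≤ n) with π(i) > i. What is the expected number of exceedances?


Write X = Σ_{i=1}^{14} X_i, where X_i = 1_{π(i) > i}.
For each fixed i, π(i) is uniform over {1, …, 14} (marginal of a uniform permutation), so P[π(i) > i] = (n − i)/n. Summing: Σ_{i=1}^{14} (n − i)/n = (0 + 1 + … + 13)/14 = 14(14 − 1)/(2·14) = (14 − 1)/2.
Hence E[X] = Σ_{i=1}^{14} (14 − i)/14 = 13/2 ≈ 6.5000.

E[X] = 13/2 = 6.5000.


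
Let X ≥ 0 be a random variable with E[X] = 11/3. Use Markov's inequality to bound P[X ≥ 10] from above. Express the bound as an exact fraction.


μ = E[X] = 11/3, a = 10.
Markov: P[X ≥ 10] ≤ μ/a = (11/3)/10 = 11/30.
Numerically: ≈ 0.3667.
(Since a = 10 > μ = 3.6667, the bound 11/30 is < 1 and informative.)

P[X ≥ 10] ≤ 11/30 ≈ 0.3667.


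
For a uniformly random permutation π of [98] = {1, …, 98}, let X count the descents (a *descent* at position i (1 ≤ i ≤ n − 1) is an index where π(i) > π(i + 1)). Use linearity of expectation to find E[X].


Write X = Σ X_I over i = 1, …, 97, with X_I the indicator of one descent.
There are 97 indicators.
For each fixed i, the pair (π(i), π(i+1)) is a uniformly random ordered pair of distinct values from {1, …, 98}; by symmetry P[π(i) > π(i+1)] = 1/2.
By linearity: E[X] = 97 · (1/2) = (98 − 1) · (1/2) = 97/2 ≈ 48.500000.

E[X] = 97/2 = 48.500000.


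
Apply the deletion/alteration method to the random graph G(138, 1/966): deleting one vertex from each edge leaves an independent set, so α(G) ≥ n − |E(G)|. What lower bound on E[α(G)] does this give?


E[|E(G)|] = C(138, 2)·p = 9453 · (1/966) = 137/14.
E[α(G)] ≥ n − E[|E(G)|] = 138 − 137/14 = 1795/14.
Numerically: ≈ 128.214286.
(This is only a lower bound; the true E[α(G)] may be larger.)

E[α(G)] ≥ 1795/14 ≈ 128.214286.


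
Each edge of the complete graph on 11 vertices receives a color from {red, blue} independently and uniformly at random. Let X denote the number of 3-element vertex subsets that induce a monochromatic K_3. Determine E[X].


Let X = Σ_S X_S over the C(11, 3) = 165 subsets S of size 3, where X_S = 1 if the K_3 on S is monochromatic.
For a fixed S, the K_3 on S has C(3, 2) = 3 edges. P[all 3 edges red] = (1/2)^3, and likewise for blue, so P[monochromatic] = 2·(1/2)^3 = 2^{1 − 3} = 1/4.
Summing: E[X] = C(11, 3) · 2^{1 − 3} = 165 · 1/4 = 165/4.
Numerically: E[X] ≈ 41.25000.

E[X] = C(11,3)·2^(1−C(3,2)) = 165/4 ≈ 41.25000.


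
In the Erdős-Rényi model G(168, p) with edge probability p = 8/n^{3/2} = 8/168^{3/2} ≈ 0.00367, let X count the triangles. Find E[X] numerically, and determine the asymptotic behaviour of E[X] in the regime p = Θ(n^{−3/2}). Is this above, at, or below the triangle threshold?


Number of potential triangles: C(168, 3) = 776216.
Each occurs with probability p³ ≈ (0.00367)³ ≈ 4.95882e-08.
By linearity: E[X] = C(168, 3)·p³ ≈ 776216 · 4.95882e-08 ≈ 0.038.
Since α = 3/2 > 1, p = c/n^{3/2} = o(1/n) is below the triangle threshold p ~ 1/n. Asymptotically E[X] ~ (c³/6)·n^{3(1−α)} = (8³/6)·n^{-1.5} → 0, so by Markov's inequality G has no triangles w.h.p.

E[X] ≈ 0.038; in regime p = Θ(1/n^{3/2}) E[X] tends to 0 (below the triangle threshold p ~ 1/n).


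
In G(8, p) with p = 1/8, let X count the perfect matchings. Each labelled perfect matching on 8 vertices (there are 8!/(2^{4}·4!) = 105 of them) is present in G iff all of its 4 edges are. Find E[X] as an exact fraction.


K_8 has 8!/(2^{4}·4!) = 105 labelled perfect matchings.
For each such perfect matching H, let X_H = 1 if all 4 edges of H are present in G. Then P[X_H = 1] = p^{4} = (1/8)^{4} = 1/4096.
By linearity of expectation: E[X] = Σ_H E[X_H] = 105 · p^{4} = 105 · 1/4096 = 105/4096.
Numerically: E[X] ≈ 0.0256348.

E[X] = 105 · (1/8)^{4} = 105/4096 ≈ 0.0256348.


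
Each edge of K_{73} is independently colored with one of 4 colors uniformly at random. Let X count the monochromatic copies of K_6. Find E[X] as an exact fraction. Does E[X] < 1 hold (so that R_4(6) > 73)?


E[X] = C(73, 6) · 4^{1 − 15} = 170230452 · 4^{−14} = 170230452/268435456.
As a reduced fraction: E[X] = 42557613/67108864 ≈ 0.634.
Is E[X] < 1? YES.
Since E[X] < 1, there exists a 4-coloring of K_{73} with no monochromatic K_6; hence R_4(6) > 73.

E[X] = 42557613/67108864 ≈ 0.634; E[X] < 1, so R_4(6) > 73.


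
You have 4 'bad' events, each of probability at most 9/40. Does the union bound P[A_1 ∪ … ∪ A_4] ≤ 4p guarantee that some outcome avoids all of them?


Union bound: P[∪_{i=1}^{4} A_i] ≤ Σ_i P[A_i] ≤ 4·p = 4·(9/40) = 9/10.
Numerically: 9/10 ≈ 0.9000.
Is 9/10 < 1? YES.
Since P[∪ A_i] ≤ 9/10 < 1, the complement has P[∩ A_i^c] ≥ 1 − 9/10 = 1/10 > 0, so some outcome avoids every A_i.

4·p = 9/10 ≈ 0.9000; existence CERTIFIED by the union bound.


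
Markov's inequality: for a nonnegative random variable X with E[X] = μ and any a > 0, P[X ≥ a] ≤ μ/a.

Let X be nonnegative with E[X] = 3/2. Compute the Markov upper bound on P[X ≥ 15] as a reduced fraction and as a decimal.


μ = E[X] = 3/2, a = 15.
Markov: P[X ≥ 15] ≤ μ/a = (3/2)/15 = 1/10.
Numerically: ≈ 0.100.
(Since a = 15 > μ = 1.500, the bound 1/10 is < 1 and informative.)

P[X ≥ 15] ≤ 1/10 ≈ 0.100.


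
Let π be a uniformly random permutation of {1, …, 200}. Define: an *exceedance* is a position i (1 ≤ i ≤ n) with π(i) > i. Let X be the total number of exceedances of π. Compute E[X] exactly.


Write X = Σ_{i=1}^{200} X_i, where X_i = 1_{π(i) > i}.
For each fixed i, π(i) is uniform over {1, …, 200} (marginal of a uniform permutation), so P[π(i) > i] = (n − i)/n. Summing: Σ_{i=1}^{200} (n − i)/n = (0 + 1 + … + 199)/200 = 200(200 − 1)/(2·200) = (200 − 1)/2.
Hence E[X] = Σ_{i=1}^{200} (200 − i)/200 = 199/2 ≈ 99.50000.

E[X] = 199/2 = 99.50000.


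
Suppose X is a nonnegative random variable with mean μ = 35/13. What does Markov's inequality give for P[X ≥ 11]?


μ = E[X] = 35/13, a = 11.
Markov: P[X ≥ 11] ≤ μ/a = (35/13)/11 = 35/143.
Numerically: ≈ 0.2448.
(Since a = 11 > μ = 2.6923, the bound 35/143 is < 1 and informative.)

P[X ≥ 11] ≤ 35/143 ≈ 0.2448.


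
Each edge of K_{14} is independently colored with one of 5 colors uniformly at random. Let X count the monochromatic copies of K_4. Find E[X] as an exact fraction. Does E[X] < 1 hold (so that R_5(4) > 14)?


E[X] = C(14, 4) · 5^{1 − 6} = 1001 · 5^{−5} = 1001/3125.
As a reduced fraction: E[X] = 1001/3125 ≈ 0.320320.
Is E[X] < 1? YES.
Since E[X] < 1, there exists a 5-coloring of K_{14} with no monochromatic K_4; hence R_5(4) > 14.

E[X] = 1001/3125 ≈ 0.320320; E[X] < 1, so R_5(4) > 14.


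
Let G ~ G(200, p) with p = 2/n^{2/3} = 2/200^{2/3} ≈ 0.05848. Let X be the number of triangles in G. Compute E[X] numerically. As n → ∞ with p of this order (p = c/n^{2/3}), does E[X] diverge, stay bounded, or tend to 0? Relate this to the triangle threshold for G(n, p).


Number of potential triangles: C(200, 3) = 1313400.
Each occurs with probability p³ ≈ (0.05848)³ ≈ 2.0000000e-04.
By linearity: E[X] = C(200, 3)·p³ ≈ 1313400 · 2.0000000e-04 ≈ 262.68000.
Since α = 2/3 < 1, p = c/n^{2/3} ≫ 1/n is above the triangle threshold p ~ 1/n. Asymptotically E[X] ~ (c³/6)·n^{3(1−α)} = (2³/6)·n^{1} → ∞; triangles are abundant w.h.p.

E[X] ≈ 262.68000; in regime p = Θ(1/n^{2/3}) E[X] diverges (above the triangle threshold p ~ 1/n).


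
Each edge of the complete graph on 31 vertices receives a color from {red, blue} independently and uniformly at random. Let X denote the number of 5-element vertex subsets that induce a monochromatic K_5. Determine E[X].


Let X = Σ_S X_S over the C(31, 5) = 169911 subsets S of size 5, where X_S = 1 if the K_5 on S is monochromatic.
For a fixed S, the K_5 on S has C(5, 2) = 10 edges. P[all 10 edges red] = (1/2)^10, and likewise for blue, so P[monochromatic] = 2·(1/2)^10 = 2^{1 − 10} = 1/512.
Summing: E[X] = C(31, 5) · 2^{1 − 10} = 169911 · 1/512 = 169911/512.
Numerically: E[X] ≈ 331.8574.

E[X] = C(31,5)·2^(1−C(5,2)) = 169911/512 ≈ 331.8574.


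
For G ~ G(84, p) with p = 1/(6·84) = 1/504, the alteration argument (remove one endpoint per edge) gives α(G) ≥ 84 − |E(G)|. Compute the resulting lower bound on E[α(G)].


E[|E(G)|] = C(84, 2)·p = 3486 · (1/504) = 83/12.
E[α(G)] ≥ n − E[|E(G)|] = 84 − 83/12 = 925/12.
Numerically: ≈ 77.0833.
(This is only a lower bound; the true E[α(G)] may be larger.)

E[α(G)] ≥ 925/12 ≈ 77.0833.


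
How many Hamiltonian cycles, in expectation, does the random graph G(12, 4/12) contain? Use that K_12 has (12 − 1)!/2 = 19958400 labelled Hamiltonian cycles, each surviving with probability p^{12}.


K_12 has (12 − 1)!/2 = 19958400 labelled Hamiltonian cycles.
For each such Hamiltonian cycle H, let X_H = 1 if all 12 edges of H are present in G. Then P[X_H = 1] = p^{12} = (1/3)^{12} = 1/531441.
By linearity: E[X] = Σ_H E[X_H] = 19958400 · p^{12} = 19958400 · 1/531441 = 246400/6561.
Numerically: E[X] ≈ 37.6.

E[X] = 19958400 · (1/3)^{12} = 246400/6561 ≈ 37.6.


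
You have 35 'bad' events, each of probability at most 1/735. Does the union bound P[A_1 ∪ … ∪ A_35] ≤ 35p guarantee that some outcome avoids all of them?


Union bound: P[∪_{i=1}^{35} A_i] ≤ Σ_i P[A_i] ≤ 35·p = 35·(1/735) = 1/21.
Numerically: 1/21 ≈ 0.0476190.
Is 1/21 < 1? YES.
Since P[∪ A_i] ≤ 1/21 < 1, the complement has P[∩ A_i^c] ≥ 1 − 1/21 = 20/21 > 0, so some outcome avoids every A_i.

35·p = 1/21 ≈ 0.0476190; existence CERTIFIED by the union bound.


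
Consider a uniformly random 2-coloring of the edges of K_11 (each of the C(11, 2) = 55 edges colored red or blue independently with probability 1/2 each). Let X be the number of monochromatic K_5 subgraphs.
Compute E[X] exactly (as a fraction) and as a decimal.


Let X = Σ_S X_S over the C(11, 5) = 462 subsets S of size 5, where X_S = 1 if the K_5 on S is monochromatic.
For a fixed S, the K_5 on S has C(5, 2) = 10 edges. P[all 10 edges red] = (1/2)^10, and likewise for blue, so P[monochromatic] = 2·(1/2)^10 = 2^{1 − 10} = 1/512.
By linearity of expectation: E[X] = C(11, 5) · 2^{1 − 10} = 462 · 1/512 = 231/256.
Numerically: E[X] ≈ 0.902.

E[X] = C(11,5)·2^(1−C(5,2)) = 231/256 ≈ 0.902.


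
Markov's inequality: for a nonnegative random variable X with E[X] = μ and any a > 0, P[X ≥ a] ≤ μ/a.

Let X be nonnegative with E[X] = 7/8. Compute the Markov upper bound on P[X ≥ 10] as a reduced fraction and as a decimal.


μ = E[X] = 7/8, a = 10.
Markov: P[X ≥ 10] ≤ μ/a = (7/8)/10 = 7/80.
Numerically: ≈ 0.087500.
(Since a = 10 > μ = 0.875000, the bound 7/80 is < 1 and informative.)

P[X ≥ 10] ≤ 7/80 ≈ 0.087500.


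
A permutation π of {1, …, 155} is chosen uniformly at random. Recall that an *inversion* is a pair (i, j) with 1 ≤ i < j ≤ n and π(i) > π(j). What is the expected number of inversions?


Write X = Σ X_I over the C(155, 2) = 11935 pairs i < j, with X_I the indicator of one inversion.
There are 11935 indicators.
For each fixed pair i < j, the values π(i) and π(j) are two distinct elements of {1, …, 155} in uniformly random order; by symmetry P[π(i) > π(j)] = 1/2.
By linearity: E[X] = 11935 · (1/2) = C(155, 2) · (1/2) = 11935/2 = 11935/2 ≈ 5967.5000.

E[X] = 11935/2 = 5967.5000.


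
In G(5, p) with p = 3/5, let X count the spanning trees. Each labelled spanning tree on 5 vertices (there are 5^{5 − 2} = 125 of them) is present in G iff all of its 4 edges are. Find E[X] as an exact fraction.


K_5 has 5^{5 − 2} = 125 labelled spanning trees.
For each such spanning tree H, let X_H = 1 if all 4 edges of H are present in G. Then P[X_H = 1] = p^{4} = (3/5)^{4} = 81/625.
By linearity: E[X] = Σ_H E[X_H] = 125 · p^{4} = 125 · 81/625 = 81/5.
Numerically: E[X] ≈ 16.2.

E[X] = 125 · (3/5)^{4} = 81/5 ≈ 16.2.


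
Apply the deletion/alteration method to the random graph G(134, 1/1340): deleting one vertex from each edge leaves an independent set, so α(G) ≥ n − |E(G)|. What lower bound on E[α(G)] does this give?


E[|E(G)|] = C(134, 2)·p = 8911 · (1/1340) = 133/20.
E[α(G)] ≥ n − E[|E(G)|] = 134 − 133/20 = 2547/20.
Numerically: ≈ 127.3500.
(This is only a lower bound; the true E[α(G)] may be larger.)

E[α(G)] ≥ 2547/20 ≈ 127.3500.


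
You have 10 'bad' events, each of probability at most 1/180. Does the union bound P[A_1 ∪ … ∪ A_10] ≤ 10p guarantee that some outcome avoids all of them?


Union bound: P[∪_{i=1}^{10} A_i] ≤ Σ_i P[A_i] ≤ 10·p = 10·(1/180) = 1/18.
Numerically: 1/18 ≈ 0.0555556.
Is 1/18 < 1? YES.
Since P[∪ A_i] ≤ 1/18 < 1, the complement has P[∩ A_i^c] ≥ 1 − 1/18 = 17/18 > 0, so some outcome avoids every A_i.

10·p = 1/18 ≈ 0.0555556; existence CERTIFIED by the union bound.


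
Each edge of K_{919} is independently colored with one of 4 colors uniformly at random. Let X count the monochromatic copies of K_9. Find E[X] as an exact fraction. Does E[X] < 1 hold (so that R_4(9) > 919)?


E[X] = C(919, 9) · 4^{1 − 36} = 1238828681639563077558 · 4^{−35} = 1238828681639563077558/1180591620717411303424.
As a reduced fraction: E[X] = 619414340819781538779/590295810358705651712 ≈ 1.04933.
Is E[X] < 1? NO.
Since E[X] ≥ 1, the first-moment bound is inconclusive at n = 919; it does NOT by itself certify R_4(9) > 919.

E[X] = 619414340819781538779/590295810358705651712 ≈ 1.04933; E[X] ≥ 1; first-moment method inconclusive here.


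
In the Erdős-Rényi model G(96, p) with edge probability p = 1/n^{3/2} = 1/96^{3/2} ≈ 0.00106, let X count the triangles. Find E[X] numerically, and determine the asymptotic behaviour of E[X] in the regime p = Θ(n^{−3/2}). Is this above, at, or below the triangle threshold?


Number of potential triangles: C(96, 3) = 142880.
Each occurs with probability p³ ≈ (0.00106)³ ≈ 1.20165e-09.
By linearity: E[X] = C(96, 3)·p³ ≈ 142880 · 1.20165e-09 ≈ 0.000.
Since α = 3/2 > 1, p = c/n^{3/2} = o(1/n) is below the triangle threshold p ~ 1/n. Asymptotically E[X] ~ (c³/6)·n^{3(1−α)} = (1³/6)·n^{-1.5} → 0, so by Markov's inequality G has no triangles w.h.p.

E[X] ≈ 0.000; in regime p = Θ(1/n^{3/2}) E[X] tends to 0 (below the triangle threshold p ~ 1/n).


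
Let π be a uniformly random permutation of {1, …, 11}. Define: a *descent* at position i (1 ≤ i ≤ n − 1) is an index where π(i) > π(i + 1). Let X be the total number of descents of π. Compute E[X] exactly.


Write X = Σ X_I over i = 1, …, 10, with X_I the indicator of one descent.
There are 10 indicators.
For each fixed i, the pair (π(i), π(i+1)) is a uniformly random ordered pair of distinct values from {1, …, 11}; by symmetry P[π(i) > π(i+1)] = 1/2.
By linearity: E[X] = 10 · (1/2) = (11 − 1) · (1/2) = 5 ≈ 5.000000.

E[X] = 5 = 5.000000.


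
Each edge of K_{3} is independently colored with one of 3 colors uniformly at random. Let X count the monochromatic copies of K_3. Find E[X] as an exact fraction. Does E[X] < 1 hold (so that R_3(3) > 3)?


E[X] = C(3, 3) · 3^{1 − 3} = 1 · 3^{−2} = 1/9.
As a reduced fraction: E[X] = 1/9 ≈ 0.11111.
Is E[X] < 1? YES.
Since E[X] < 1, there exists a 3-coloring of K_{3} with no monochromatic K_3; hence R_3(3) > 3.

E[X] = 1/9 ≈ 0.11111; E[X] < 1, so R_3(3) > 3.


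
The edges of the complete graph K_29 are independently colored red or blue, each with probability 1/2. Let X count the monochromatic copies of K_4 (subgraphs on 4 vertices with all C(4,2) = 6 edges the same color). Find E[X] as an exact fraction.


Let X = Σ_S X_S over the C(29, 4) = 23751 subsets S of size 4, where X_S = 1 if the K_4 on S is monochromatic.
For a fixed S, the K_4 on S has C(4, 2) = 6 edges. P[all 6 edges red] = (1/2)^6, and likewise for blue, so P[monochromatic] = 2·(1/2)^6 = 2^{1 − 6} = 1/32.
By linearity: E[X] = C(29, 4) · 2^{1 − 6} = 23751 · 1/32 = 23751/32.
Numerically: E[X] ≈ 742.219.

E[X] = C(29,4)·2^(1−C(4,2)) = 23751/32 ≈ 742.219.


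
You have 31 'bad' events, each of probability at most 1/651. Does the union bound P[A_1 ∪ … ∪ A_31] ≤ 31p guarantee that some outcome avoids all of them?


Union bound: P[∪_{i=1}^{31} A_i] ≤ Σ_i P[A_i] ≤ 31·p = 31·(1/651) = 1/21.
Numerically: 1/21 ≈ 0.0476.
Is 1/21 < 1? YES.
Since P[∪ A_i] ≤ 1/21 < 1, the complement has P[∩ A_i^c] ≥ 1 − 1/21 = 20/21 > 0, so some outcome avoids every A_i.

31·p = 1/21 ≈ 0.0476; existence CERTIFIED by the union bound.


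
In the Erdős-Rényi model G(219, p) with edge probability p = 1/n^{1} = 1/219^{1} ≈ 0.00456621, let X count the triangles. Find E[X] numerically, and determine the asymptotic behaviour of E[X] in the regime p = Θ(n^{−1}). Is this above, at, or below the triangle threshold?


Number of potential triangles: C(219, 3) = 1726669.
Each occurs with probability p³ ≈ (0.00456621)³ ≈ 9.52067314e-08.
By linearity: E[X] = C(219, 3)·p³ ≈ 1726669 · 9.52067314e-08 ≈ 0.164391.
Here α = 1, so p = 1/n is exactly at the triangle threshold p ~ 1/n. Asymptotically E[X] → c³/6 = 1³/6 = 1/6 ≈ 0.166667, a bounded constant. In this regime the triangle count is asymptotically Poisson(c³/6).

E[X] ≈ 0.164391; in regime p = Θ(1/n^{1}) E[X] stays bounded (at the triangle threshold p ~ 1/n).


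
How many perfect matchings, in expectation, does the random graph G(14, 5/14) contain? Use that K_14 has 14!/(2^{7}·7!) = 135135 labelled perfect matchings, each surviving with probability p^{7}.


K_14 has 14!/(2^{7}·7!) = 135135 labelled perfect matchings.
For each such perfect matching H, let X_H = 1 if all 7 edges of H are present in G. Then P[X_H = 1] = p^{7} = (5/14)^{7} = 78125/105413504.
By linearity: E[X] = Σ_H E[X_H] = 135135 · p^{7} = 135135 · 78125/105413504 = 1508203125/15059072.
Numerically: E[X] ≈ 100.

E[X] = 135135 · (5/14)^{7} = 1508203125/15059072 ≈ 100.


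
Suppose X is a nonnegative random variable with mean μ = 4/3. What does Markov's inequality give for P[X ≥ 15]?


μ = E[X] = 4/3, a = 15.
Markov: P[X ≥ 15] ≤ μ/a = (4/3)/15 = 4/45.
Numerically: ≈ 0.088889.
(Since a = 15 > μ = 1.333333, the bound 4/45 is < 1 and informative.)

P[X ≥ 15] ≤ 4/45 ≈ 0.088889.


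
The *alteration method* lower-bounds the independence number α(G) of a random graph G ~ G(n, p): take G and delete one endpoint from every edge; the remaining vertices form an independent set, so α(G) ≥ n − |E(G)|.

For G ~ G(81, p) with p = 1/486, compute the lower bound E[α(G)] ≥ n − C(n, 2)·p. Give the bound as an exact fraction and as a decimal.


E[|E(G)|] = C(81, 2)·p = 3240 · (1/486) = 20/3.
E[α(G)] ≥ n − E[|E(G)|] = 81 − 20/3 = 223/3.
Numerically: ≈ 74.3333.
(This is only a lower bound; the true E[α(G)] may be larger.)

E[α(G)] ≥ 223/3 ≈ 74.3333.
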